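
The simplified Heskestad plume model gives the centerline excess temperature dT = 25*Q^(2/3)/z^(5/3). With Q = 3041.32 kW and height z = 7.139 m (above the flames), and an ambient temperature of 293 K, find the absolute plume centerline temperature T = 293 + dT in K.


Q^(2/3) = 209.91
z^(5/3) = 26.468
dT = 25 * 209.91 / 26.468 = 198.27 K
T = 293 + 198.27 = 491.27 K

491.27 K


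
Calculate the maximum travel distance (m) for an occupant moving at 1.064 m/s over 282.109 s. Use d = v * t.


d = 1.064 * 282.109 = 300.16 m

300.16 m


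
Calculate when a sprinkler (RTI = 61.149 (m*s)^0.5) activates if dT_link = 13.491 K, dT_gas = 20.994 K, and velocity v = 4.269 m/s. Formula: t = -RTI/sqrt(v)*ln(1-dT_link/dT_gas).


dT_link/dT_gas = 0.64261
ln(1 - 0.64261) = -1.0289
t = -61.149 / sqrt(4.269) * -1.0289 = 30.452 s

30.452 s


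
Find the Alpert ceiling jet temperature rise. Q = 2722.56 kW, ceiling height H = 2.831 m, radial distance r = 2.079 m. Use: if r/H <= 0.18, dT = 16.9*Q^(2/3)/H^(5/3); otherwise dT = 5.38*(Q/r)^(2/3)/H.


r/H = 2.079 / 2.831 = 0.73437
r/H > 0.18, so dT = 5.38*(Q/r)^(2/3)/H
Q/r = 1309.6
(Q/r)^(2/3) = 119.70
dT = 5.38 * 119.70 / 2.831 = 227.47 K

227.47 K


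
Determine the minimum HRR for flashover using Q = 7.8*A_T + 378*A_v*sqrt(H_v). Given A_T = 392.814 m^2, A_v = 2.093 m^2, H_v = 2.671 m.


7.8*A_T = 3063.9
sqrt(H_v) = 1.6343
378*A_v*sqrt(H_v) = 1293.0
Q = 3063.9 + 1293.0 = 4356.9 kW

4356.9 kW


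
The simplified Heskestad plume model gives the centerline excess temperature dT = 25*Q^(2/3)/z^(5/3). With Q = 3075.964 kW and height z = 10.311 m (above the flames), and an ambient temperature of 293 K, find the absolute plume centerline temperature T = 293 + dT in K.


Q^(2/3) = 211.51
z^(5/3) = 48.847
dT = 25 * 211.51 / 48.847 = 108.25 K
T = 293 + 108.25 = 401.25 K

401.25 K


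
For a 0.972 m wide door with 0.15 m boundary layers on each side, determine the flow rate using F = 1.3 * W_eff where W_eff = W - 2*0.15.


W_eff = 0.972 - 0.30 = 0.672 m
F = 1.3 * 0.672 = 0.87360 persons/s

0.87360 persons/s


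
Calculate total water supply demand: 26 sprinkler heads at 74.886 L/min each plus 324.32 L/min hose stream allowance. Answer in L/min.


Sprinkler demand = 26 * 74.886 = 1947.036 L/min
Total = 1947.036 + 324.32 = 2271.356 L/min

2271.356 L/min


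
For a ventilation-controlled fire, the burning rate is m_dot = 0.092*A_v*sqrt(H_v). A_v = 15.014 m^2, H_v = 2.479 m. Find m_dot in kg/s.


sqrt(H_v) = 1.5745
m_dot = 0.092 * 15.014 * 1.5745 = 2.1748 kg/s

2.1748 kg/s


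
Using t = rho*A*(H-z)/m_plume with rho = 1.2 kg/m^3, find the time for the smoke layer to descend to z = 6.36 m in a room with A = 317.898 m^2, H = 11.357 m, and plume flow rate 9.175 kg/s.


H - z = 4.997 m
t = 1.2 * 317.898 * 4.997 / 9.175 = 207.76 s

207.76 s


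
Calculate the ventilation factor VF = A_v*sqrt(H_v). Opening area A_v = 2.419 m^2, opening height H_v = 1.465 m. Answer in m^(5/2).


sqrt(H_v) = 1.2104
VF = 2.419 * 1.2104 = 2.9279 m^(5/2)

2.9279 m^(5/2)


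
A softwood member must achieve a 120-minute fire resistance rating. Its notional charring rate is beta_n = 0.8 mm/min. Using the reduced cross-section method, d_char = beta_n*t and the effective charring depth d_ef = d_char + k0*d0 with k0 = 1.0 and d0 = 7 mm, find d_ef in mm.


d_char = 0.8 * 120 = 96 mm
d_ef = 96 + 1.0*7 = 103 mm

103 mm


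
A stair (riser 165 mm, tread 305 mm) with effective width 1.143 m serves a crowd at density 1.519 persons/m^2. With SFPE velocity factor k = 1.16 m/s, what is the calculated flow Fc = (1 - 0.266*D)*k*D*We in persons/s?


1 - 0.266*D = 1 - 0.266*1.519 = 0.59595
Fs = 0.59595 * 1.16 * 1.519 = 1.0501 persons/(s*m)
Fc = 1.0501 * 1.143 = 1.2002 persons/s

1.2002 persons/s


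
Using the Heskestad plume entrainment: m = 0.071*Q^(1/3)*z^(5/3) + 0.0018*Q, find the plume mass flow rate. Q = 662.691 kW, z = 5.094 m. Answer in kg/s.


Q^(1/3) = 8.7184
z^(5/3) = 15.081
First term = 0.071 * 8.7184 * 15.081 = 9.3353
Second term = 0.0018 * 662.691 = 1.1928
m = 10.528 kg/s

10.528 kg/s


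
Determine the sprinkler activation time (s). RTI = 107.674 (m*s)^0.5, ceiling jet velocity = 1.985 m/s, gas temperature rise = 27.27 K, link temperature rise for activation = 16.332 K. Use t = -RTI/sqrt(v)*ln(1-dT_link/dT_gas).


dT_link/dT_gas = 0.59890
ln(1 - 0.59890) = -0.91354
t = -107.674 / sqrt(1.985) * -0.91354 = 69.817 s

69.817 s


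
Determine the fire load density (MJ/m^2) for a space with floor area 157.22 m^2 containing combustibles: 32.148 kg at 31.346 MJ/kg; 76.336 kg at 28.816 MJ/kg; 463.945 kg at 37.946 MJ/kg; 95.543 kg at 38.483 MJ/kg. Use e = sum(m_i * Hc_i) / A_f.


Total energy = 32.148*31.346 + 76.336*28.816 + 463.945*37.946 + 95.543*38.483
= 1007.711 + 2199.698 + 17604.86 + 3676.781
= 24489.05 MJ
e = 24489.05 / 157.22 = 155.76 MJ/m^2

155.76 MJ/m^2


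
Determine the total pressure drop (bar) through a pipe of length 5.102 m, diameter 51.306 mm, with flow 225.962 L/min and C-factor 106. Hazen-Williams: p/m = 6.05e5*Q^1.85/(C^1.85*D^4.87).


Q^1.85 = 22645
C^1.85 = 5582.3
D^4.87 = 2.1307e+08
p/m = 0.011518 bar/m
p_total = 0.011518 * 5.102 = 0.058766 bar

0.058766 bar


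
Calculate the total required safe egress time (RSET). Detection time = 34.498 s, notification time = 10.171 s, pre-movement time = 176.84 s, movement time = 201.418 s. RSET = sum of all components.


Total = 34.498 + 10.171 + 176.84 + 201.418 = 422.927 s

422.927 s


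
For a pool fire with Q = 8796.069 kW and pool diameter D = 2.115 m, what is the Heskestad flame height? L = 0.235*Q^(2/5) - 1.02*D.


Q^(2/5) = 37.819
0.235 * Q^(2/5) = 8.8876
1.02 * D = 2.1573
L = 6.7303 m

6.7303 m


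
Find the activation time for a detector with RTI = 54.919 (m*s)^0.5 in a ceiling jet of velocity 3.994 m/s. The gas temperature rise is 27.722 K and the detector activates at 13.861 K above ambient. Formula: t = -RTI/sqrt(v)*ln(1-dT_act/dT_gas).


dT_act/dT_gas = 0.5
ln(1 - 0.5) = -0.69315
t = -54.919 / sqrt(3.994) * -0.69315 = 19.048 s

19.048 s


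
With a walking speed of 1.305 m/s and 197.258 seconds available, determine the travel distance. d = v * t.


d = 1.305 * 197.258 = 257.42 m

257.42 m


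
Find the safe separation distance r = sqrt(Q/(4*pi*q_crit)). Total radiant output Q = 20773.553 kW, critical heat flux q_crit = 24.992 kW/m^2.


4*pi*q_crit = 314.06
Q/(4*pi*q_crit) = 66.145
r = sqrt(66.145) = 8.1330 m

8.1330 m


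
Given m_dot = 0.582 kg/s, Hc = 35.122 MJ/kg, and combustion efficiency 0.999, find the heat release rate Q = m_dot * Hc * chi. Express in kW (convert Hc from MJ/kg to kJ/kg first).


Hc = 35.122 MJ/kg = 35.122 * 1000 kJ/kg = 35122 kJ/kg
Q = 0.582 kg/s * 35122 kJ/kg * 0.999 = 20421 kW

20421 kW


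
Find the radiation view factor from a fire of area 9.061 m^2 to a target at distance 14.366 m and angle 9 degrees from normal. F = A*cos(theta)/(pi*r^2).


cos(9 deg) = 0.98769
pi*r^2 = 648.37
F = 9.061 * 0.98769 / 648.37 = 0.013803

0.013803


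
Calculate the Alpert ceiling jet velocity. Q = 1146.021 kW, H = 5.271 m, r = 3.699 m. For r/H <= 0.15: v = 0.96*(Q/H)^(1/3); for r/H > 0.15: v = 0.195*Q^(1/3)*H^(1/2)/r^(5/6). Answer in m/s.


r/H = 3.699 / 5.271 = 0.70176
r/H > 0.15, so v = 0.195*Q^(1/3)*H^(1/2)/r^(5/6)
Q^(1/3) = 10.465
H^(1/2) = 2.2959
r^(5/6) = 2.9744
v = 0.195 * 10.465 * 2.2959 / 2.9744 = 1.5751 m/s

1.5751 m/s


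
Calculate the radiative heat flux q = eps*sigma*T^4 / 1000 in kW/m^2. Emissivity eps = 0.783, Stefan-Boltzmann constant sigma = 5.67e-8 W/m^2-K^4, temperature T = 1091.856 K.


T^4 = 1.4212e+12
q = 0.783 * 5.67e-8 * 1.4212e+12 / 1000 = 63.097 kW/m^2

63.097 kW/m^2


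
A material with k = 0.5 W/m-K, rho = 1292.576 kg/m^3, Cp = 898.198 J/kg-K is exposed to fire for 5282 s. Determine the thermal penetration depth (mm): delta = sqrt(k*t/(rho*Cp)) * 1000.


alpha = 0.5 / (1292.576 * 898.198) = 4.3067e-07 m^2/s
alpha * t = 0.0022748
delta = sqrt(0.0022748) * 1000 = 47.695 mm

47.695 mm


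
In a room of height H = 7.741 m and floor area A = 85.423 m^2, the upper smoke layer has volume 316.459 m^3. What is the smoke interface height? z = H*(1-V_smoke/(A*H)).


V/(A*H) = 0.47857
1 - 0.47857 = 0.52143
z = 7.741 * 0.52143 = 4.0364 m

4.0364 m


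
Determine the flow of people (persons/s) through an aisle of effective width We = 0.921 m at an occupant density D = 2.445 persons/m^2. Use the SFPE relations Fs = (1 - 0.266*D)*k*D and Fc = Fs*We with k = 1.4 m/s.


1 - 0.266*D = 1 - 0.266*2.445 = 0.34963
Fs = 0.34963 * 1.4 * 2.445 = 1.1968 persons/(s*m)
Fc = 1.1968 * 0.921 = 1.1022 persons/s

1.1022 persons/s


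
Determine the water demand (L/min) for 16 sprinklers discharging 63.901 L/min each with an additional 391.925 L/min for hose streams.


Sprinkler demand = 16 * 63.901 = 1022.416 L/min
Total = 1022.416 + 391.925 = 1414.341 L/min

1414.341 L/min


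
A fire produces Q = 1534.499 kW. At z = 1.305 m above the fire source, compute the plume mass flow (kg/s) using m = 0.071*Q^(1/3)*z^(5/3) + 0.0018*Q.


Q^(1/3) = 11.534
z^(5/3) = 1.5584
First term = 0.071 * 11.534 * 1.5584 = 1.2762
Second term = 0.0018 * 1534.499 = 2.7621
m = 4.0383 kg/s

4.0383 kg/s


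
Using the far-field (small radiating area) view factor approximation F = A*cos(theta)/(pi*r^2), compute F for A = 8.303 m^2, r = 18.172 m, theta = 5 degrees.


cos(5 deg) = 0.99619
pi*r^2 = 1037.4
F = 8.303 * 0.99619 / 1037.4 = 0.0079730

0.0079730


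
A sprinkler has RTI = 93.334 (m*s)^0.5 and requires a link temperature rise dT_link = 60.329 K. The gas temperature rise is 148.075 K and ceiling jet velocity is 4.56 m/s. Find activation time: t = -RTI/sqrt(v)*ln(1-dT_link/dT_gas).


dT_link/dT_gas = 0.40742
ln(1 - 0.40742) = -0.52327
t = -93.334 / sqrt(4.56) * -0.52327 = 22.871 s

22.871 s


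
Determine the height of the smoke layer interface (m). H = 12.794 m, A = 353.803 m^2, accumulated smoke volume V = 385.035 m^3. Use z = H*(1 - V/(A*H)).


V/(A*H) = 0.085061
1 - 0.085061 = 0.91494
z = 12.794 * 0.91494 = 11.706 m

11.706 m


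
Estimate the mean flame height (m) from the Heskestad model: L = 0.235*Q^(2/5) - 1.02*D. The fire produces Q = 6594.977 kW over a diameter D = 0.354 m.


Q^(2/5) = 33.704
0.235 * Q^(2/5) = 7.9205
1.02 * D = 0.36108
L = 7.5594 m

7.5594 m


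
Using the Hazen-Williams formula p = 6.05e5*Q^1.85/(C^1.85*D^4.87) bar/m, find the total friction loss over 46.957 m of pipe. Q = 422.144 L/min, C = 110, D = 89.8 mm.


Q^1.85 = 71962
C^1.85 = 5978.3
D^4.87 = 3.2543e+09
p/m = 0.0022378 bar/m
p_total = 0.0022378 * 46.957 = 0.10508 bar

0.10508 bar


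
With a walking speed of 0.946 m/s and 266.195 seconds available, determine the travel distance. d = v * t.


d = 0.946 * 266.195 = 251.82 m

251.82 m


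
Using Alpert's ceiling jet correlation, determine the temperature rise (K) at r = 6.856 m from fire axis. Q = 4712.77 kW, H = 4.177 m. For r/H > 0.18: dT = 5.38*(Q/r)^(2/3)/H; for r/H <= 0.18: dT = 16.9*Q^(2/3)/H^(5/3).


r/H = 6.856 / 4.177 = 1.6414
r/H > 0.18, so dT = 5.38*(Q/r)^(2/3)/H
Q/r = 687.39
(Q/r)^(2/3) = 77.888
dT = 5.38 * 77.888 / 4.177 = 100.32 K

100.32 K


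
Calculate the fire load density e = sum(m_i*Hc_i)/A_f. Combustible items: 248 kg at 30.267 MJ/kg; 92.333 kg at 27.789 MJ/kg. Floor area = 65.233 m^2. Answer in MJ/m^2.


Total energy = 248*30.267 + 92.333*27.789
= 7506.216 + 2565.842
= 10072.06 MJ
e = 10072.06 / 65.233 = 154.40 MJ/m^2

154.40 MJ/m^2


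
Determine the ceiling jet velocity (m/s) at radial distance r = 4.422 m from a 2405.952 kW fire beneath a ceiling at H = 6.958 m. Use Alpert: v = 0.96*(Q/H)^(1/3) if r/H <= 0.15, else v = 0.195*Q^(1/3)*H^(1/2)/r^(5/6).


r/H = 4.422 / 6.958 = 0.63553
r/H > 0.15, so v = 0.195*Q^(1/3)*H^(1/2)/r^(5/6)
Q^(1/3) = 13.400
H^(1/2) = 2.6378
r^(5/6) = 3.4516
v = 0.195 * 13.400 * 2.6378 / 3.4516 = 1.9969 m/s

1.9969 m/s


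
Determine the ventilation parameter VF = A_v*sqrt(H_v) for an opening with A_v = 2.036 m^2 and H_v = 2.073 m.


sqrt(H_v) = 1.4398
VF = 2.036 * 1.4398 = 2.9314 m^(5/2)

2.9314 m^(5/2)


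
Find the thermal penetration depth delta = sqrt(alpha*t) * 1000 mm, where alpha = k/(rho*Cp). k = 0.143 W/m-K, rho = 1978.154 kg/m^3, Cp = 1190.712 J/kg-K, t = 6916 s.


alpha = 0.143 / (1978.154 * 1190.712) = 6.0711e-08 m^2/s
alpha * t = 0.00041988
delta = sqrt(0.00041988) * 1000 = 20.491 mm

20.491 mm


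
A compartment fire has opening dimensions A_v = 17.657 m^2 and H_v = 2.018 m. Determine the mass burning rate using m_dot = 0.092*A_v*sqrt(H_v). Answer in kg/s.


sqrt(H_v) = 1.4206
m_dot = 0.092 * 17.657 * 1.4206 = 2.3076 kg/s

2.3076 kg/s


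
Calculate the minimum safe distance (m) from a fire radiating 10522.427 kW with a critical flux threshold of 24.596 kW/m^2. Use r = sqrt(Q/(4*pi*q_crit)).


4*pi*q_crit = 309.08
Q/(4*pi*q_crit) = 34.044
r = sqrt(34.044) = 5.8347 m

5.8347 m


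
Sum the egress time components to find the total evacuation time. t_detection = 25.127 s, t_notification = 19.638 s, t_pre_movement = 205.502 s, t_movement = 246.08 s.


Total = 25.127 + 19.638 + 205.502 + 246.08 = 496.347 s

496.347 s


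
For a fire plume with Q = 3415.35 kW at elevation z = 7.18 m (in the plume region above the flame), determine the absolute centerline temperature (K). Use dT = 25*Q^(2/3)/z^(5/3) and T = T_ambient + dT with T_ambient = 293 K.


Q^(2/3) = 226.79
z^(5/3) = 26.722
dT = 25 * 226.79 / 26.722 = 212.17 K
T = 293 + 212.17 = 505.17 K

505.17 K


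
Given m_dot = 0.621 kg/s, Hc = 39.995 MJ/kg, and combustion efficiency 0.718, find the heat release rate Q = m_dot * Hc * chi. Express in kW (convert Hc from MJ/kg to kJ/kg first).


Hc = 39.995 MJ/kg = 39.995 * 1000 kJ/kg = 39995 kJ/kg
Q = 0.621 kg/s * 39995 kJ/kg * 0.718 = 17833 kW

17833 kW


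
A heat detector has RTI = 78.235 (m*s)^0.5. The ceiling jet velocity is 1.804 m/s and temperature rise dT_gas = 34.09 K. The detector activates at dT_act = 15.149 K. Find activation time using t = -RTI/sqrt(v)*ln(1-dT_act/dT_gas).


dT_act/dT_gas = 0.44438
ln(1 - 0.44438) = -0.58768
t = -78.235 / sqrt(1.804) * -0.58768 = 34.231 s

34.231 s


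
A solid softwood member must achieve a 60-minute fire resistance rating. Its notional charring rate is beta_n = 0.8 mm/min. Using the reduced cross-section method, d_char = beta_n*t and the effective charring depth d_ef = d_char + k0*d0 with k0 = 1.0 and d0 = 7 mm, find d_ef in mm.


d_char = 0.8 * 60 = 48 mm
d_ef = 48 + 1.0*7 = 55 mm

55 mm


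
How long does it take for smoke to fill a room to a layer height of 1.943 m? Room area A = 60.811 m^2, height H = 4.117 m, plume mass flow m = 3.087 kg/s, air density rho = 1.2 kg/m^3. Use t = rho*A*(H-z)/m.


H - z = 2.174 m
t = 1.2 * 60.811 * 2.174 / 3.087 = 51.391 s

51.391 s


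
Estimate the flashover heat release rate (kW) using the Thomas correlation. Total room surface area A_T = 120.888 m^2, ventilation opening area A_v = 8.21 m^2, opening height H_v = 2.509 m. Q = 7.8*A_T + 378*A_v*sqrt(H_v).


7.8*A_T = 942.93
sqrt(H_v) = 1.5840
378*A_v*sqrt(H_v) = 4915.7
Q = 942.93 + 4915.7 = 5858.6 kW

5858.6 kW


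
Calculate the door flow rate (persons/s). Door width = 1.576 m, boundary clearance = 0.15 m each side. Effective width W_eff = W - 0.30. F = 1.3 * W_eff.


W_eff = 1.576 - 0.30 = 1.276 m
F = 1.3 * 1.276 = 1.6588 persons/s

1.6588 persons/s


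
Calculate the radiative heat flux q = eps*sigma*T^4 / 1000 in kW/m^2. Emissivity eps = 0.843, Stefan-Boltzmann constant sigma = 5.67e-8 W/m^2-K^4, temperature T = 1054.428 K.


T^4 = 1.2361e+12
q = 0.843 * 5.67e-8 * 1.2361e+12 / 1000 = 59.085 kW/m^2

59.085 kW/m^2


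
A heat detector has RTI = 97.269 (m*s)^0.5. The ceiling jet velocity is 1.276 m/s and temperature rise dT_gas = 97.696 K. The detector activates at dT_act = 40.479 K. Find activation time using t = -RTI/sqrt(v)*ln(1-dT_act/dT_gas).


dT_act/dT_gas = 0.41434
ln(1 - 0.41434) = -0.53501
t = -97.269 / sqrt(1.276) * -0.53501 = 46.069 s

46.069 s


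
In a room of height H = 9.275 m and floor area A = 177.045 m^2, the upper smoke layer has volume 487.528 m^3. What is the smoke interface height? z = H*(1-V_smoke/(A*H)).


V/(A*H) = 0.29689
1 - 0.29689 = 0.70311
z = 9.275 * 0.70311 = 6.5213 m

6.5213 m


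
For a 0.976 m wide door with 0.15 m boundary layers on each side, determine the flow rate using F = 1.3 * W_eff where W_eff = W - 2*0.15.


W_eff = 0.976 - 0.30 = 0.676 m
F = 1.3 * 0.676 = 0.87880 persons/s

0.87880 persons/s


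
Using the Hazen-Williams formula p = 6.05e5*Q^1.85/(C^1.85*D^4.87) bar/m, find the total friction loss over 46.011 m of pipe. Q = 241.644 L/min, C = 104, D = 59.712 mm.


Q^1.85 = 25637
C^1.85 = 5389.0
D^4.87 = 4.4609e+08
p/m = 0.0064521 bar/m
p_total = 0.0064521 * 46.011 = 0.29687 bar

0.29687 bar


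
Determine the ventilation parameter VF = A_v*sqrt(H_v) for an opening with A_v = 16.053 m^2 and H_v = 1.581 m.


sqrt(H_v) = 1.2574
VF = 16.053 * 1.2574 = 20.185 m^(5/2)

20.185 m^(5/2)


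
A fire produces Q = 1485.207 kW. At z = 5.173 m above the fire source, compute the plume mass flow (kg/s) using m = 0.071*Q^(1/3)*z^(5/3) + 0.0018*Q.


Q^(1/3) = 11.409
z^(5/3) = 15.473
First term = 0.071 * 11.409 * 15.473 = 12.534
Second term = 0.0018 * 1485.207 = 2.6734
m = 15.207 kg/s

15.207 kg/s


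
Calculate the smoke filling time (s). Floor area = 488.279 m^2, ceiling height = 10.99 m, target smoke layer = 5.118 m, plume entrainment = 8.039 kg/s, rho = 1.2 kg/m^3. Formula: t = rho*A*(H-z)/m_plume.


H - z = 5.872 m
t = 1.2 * 488.279 * 5.872 / 8.039 = 427.99 s

427.99 s


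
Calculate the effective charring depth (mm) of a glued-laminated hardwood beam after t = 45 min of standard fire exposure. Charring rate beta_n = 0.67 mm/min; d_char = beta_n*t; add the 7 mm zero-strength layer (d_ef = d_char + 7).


d_char = 0.67 * 45 = 30.15 mm
d_ef = 30.15 + 1.0*7 = 37.15 mm

37.15 mm


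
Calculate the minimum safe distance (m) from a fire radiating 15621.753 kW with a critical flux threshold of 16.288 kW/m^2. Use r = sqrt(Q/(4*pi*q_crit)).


4*pi*q_crit = 204.68
Q/(4*pi*q_crit) = 76.322
r = sqrt(76.322) = 8.7363 m

8.7363 m


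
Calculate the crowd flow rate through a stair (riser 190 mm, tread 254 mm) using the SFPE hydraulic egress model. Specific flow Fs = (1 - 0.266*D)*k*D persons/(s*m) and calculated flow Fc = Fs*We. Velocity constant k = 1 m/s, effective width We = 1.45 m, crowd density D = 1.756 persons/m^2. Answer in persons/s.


1 - 0.266*D = 1 - 0.266*1.756 = 0.53290
Fs = 0.53290 * 1 * 1.756 = 0.93578 persons/(s*m)
Fc = 0.93578 * 1.45 = 1.3569 persons/s

1.3569 persons/s


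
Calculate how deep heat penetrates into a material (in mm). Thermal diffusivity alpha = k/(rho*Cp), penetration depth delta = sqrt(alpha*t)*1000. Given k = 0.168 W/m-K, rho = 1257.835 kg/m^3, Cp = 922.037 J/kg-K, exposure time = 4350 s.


alpha = 0.168 / (1257.835 * 922.037) = 1.4486e-07 m^2/s
alpha * t = 0.00063012
delta = sqrt(0.00063012) * 1000 = 25.102 mm

25.102 mm


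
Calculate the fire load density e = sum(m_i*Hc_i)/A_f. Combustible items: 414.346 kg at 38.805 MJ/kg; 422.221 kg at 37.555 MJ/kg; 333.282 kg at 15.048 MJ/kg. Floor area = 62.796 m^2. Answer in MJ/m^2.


Total energy = 414.346*38.805 + 422.221*37.555 + 333.282*15.048
= 16078.70 + 15856.51 + 5015.228
= 36950.43 MJ
e = 36950.43 / 62.796 = 588.42 MJ/m^2

588.42 MJ/m^2


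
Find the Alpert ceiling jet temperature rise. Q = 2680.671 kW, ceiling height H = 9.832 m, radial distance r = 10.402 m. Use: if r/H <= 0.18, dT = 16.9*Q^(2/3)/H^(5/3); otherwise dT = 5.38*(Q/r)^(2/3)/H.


r/H = 10.402 / 9.832 = 1.0580
r/H > 0.18, so dT = 5.38*(Q/r)^(2/3)/H
Q/r = 257.71
(Q/r)^(2/3) = 40.497
dT = 5.38 * 40.497 / 9.832 = 22.159 K

22.159 K


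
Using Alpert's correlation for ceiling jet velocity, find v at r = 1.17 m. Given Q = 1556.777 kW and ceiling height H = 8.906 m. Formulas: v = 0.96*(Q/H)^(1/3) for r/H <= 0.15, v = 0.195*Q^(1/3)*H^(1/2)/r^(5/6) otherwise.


r/H = 1.17 / 8.906 = 0.13137
r/H <= 0.15, so v = 0.96*(Q/H)^(1/3)
Q/H = 174.80
(Q/H)^(1/3) = 5.5913
v = 0.96 * 5.5913 = 5.3677 m/s

5.3677 m/s


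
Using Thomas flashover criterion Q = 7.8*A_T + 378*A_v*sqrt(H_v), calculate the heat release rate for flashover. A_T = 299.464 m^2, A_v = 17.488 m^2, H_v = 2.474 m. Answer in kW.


7.8*A_T = 2335.8
sqrt(H_v) = 1.5729
378*A_v*sqrt(H_v) = 10398
Q = 2335.8 + 10398 = 12733 kW

12733 kW


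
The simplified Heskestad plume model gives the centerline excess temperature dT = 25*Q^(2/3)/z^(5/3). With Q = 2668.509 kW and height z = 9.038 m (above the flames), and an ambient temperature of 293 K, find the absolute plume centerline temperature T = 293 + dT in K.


Q^(2/3) = 192.39
z^(5/3) = 39.215
dT = 25 * 192.39 / 39.215 = 122.65 K
T = 293 + 122.65 = 415.65 K

415.65 K


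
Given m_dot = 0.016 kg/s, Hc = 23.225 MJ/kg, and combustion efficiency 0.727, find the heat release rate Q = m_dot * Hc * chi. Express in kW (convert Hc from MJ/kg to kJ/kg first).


Hc = 23.225 MJ/kg = 23.225 * 1000 kJ/kg = 23225 kJ/kg
Q = 0.016 kg/s * 23225 kJ/kg * 0.727 = 270.15 kW

270.15 kW


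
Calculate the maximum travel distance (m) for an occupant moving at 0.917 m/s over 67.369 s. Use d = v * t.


d = 0.917 * 67.369 = 61.777 m

61.777 m


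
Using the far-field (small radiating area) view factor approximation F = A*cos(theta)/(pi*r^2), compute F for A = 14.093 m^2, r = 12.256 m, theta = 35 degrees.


cos(35 deg) = 0.81915
pi*r^2 = 471.90
F = 14.093 * 0.81915 / 471.90 = 0.024464

0.024464


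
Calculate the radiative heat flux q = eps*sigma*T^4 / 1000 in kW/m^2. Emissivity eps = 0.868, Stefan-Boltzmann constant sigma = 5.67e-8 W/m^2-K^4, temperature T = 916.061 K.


T^4 = 7.0420e+11
q = 0.868 * 5.67e-8 * 7.0420e+11 / 1000 = 34.658 kW/m^2

34.658 kW/m^2


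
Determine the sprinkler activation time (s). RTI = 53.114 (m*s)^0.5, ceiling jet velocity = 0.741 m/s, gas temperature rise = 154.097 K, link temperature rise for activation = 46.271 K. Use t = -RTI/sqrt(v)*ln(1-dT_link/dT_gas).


dT_link/dT_gas = 0.30027
ln(1 - 0.30027) = -0.35706
t = -53.114 / sqrt(0.741) * -0.35706 = 22.032 s

22.032 s


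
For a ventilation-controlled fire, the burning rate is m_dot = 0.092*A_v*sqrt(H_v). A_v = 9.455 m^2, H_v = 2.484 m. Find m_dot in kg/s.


sqrt(H_v) = 1.5761
m_dot = 0.092 * 9.455 * 1.5761 = 1.3710 kg/s

1.3710 kg/s


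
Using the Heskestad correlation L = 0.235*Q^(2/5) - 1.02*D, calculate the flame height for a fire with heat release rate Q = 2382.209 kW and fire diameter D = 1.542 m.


Q^(2/5) = 22.428
0.235 * Q^(2/5) = 5.2706
1.02 * D = 1.5728
L = 3.6978 m

3.6978 m


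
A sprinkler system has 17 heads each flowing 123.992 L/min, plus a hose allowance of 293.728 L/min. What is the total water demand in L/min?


Sprinkler demand = 17 * 123.992 = 2107.864 L/min
Total = 2107.864 + 293.728 = 2401.592 L/min

2401.592 L/min


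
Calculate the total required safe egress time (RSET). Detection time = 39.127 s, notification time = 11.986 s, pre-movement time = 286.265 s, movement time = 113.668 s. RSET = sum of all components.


Total = 39.127 + 11.986 + 286.265 + 113.668 = 451.046 s

451.046 s


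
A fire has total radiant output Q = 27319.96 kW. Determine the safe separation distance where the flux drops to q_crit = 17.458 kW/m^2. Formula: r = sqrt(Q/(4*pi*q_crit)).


4*pi*q_crit = 219.38
Q/(4*pi*q_crit) = 124.53
r = sqrt(124.53) = 11.159 m

11.159 m


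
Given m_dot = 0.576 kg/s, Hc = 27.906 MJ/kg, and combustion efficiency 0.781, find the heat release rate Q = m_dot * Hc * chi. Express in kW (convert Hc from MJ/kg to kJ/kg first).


Hc = 27.906 MJ/kg = 27.906 * 1000 kJ/kg = 27906 kJ/kg
Q = 0.576 kg/s * 27906 kJ/kg * 0.781 = 12554 kW

12554 kW


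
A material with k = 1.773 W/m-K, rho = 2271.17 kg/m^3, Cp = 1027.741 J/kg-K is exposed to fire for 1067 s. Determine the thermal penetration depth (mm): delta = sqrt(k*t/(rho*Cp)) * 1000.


alpha = 1.773 / (2271.17 * 1027.741) = 7.5958e-07 m^2/s
alpha * t = 0.00081048
delta = sqrt(0.00081048) * 1000 = 28.469 mm

28.469 mm


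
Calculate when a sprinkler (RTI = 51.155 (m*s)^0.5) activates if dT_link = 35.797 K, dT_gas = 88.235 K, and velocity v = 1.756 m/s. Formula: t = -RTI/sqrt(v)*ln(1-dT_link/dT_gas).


dT_link/dT_gas = 0.40570
ln(1 - 0.40570) = -0.52037
t = -51.155 / sqrt(1.756) * -0.52037 = 20.088 s

20.088 s


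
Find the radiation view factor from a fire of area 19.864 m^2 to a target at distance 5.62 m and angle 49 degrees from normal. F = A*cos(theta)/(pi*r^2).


cos(49 deg) = 0.65606
pi*r^2 = 99.225
F = 19.864 * 0.65606 / 99.225 = 0.13134

0.13134


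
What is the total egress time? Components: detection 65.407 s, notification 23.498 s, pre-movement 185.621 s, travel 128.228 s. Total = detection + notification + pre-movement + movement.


Total = 65.407 + 23.498 + 185.621 + 128.228 = 402.754 s

402.754 s


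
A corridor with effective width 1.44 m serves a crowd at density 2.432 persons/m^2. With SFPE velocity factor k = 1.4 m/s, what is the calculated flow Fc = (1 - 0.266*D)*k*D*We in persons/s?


1 - 0.266*D = 1 - 0.266*2.432 = 0.35309
Fs = 0.35309 * 1.4 * 2.432 = 1.2022 persons/(s*m)
Fc = 1.2022 * 1.44 = 1.7312 persons/s

1.7312 persons/s


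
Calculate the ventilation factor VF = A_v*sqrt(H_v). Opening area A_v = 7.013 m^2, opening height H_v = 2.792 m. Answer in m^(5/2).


sqrt(H_v) = 1.6709
VF = 7.013 * 1.6709 = 11.718 m^(5/2)

11.718 m^(5/2)


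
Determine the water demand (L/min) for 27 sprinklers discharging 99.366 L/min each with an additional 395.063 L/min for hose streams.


Sprinkler demand = 27 * 99.366 = 2682.882 L/min
Total = 2682.882 + 395.063 = 3077.945 L/min

3077.945 L/min


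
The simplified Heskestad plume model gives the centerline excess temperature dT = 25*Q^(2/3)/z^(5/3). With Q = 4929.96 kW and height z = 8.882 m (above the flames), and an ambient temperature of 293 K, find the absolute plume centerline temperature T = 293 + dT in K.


Q^(2/3) = 289.66
z^(5/3) = 38.094
dT = 25 * 289.66 / 38.094 = 190.10 K
T = 293 + 190.10 = 483.10 K

483.10 K


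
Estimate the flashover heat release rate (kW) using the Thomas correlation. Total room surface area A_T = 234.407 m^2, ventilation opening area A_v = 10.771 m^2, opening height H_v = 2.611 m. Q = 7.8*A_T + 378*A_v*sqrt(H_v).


7.8*A_T = 1828.4
sqrt(H_v) = 1.6159
378*A_v*sqrt(H_v) = 6578.9
Q = 1828.4 + 6578.9 = 8407.2 kW

8407.2 kW


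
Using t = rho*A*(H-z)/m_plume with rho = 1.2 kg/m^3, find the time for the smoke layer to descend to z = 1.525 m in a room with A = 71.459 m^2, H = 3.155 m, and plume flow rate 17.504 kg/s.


H - z = 1.63 m
t = 1.2 * 71.459 * 1.63 / 17.504 = 7.9852 s

7.9852 s


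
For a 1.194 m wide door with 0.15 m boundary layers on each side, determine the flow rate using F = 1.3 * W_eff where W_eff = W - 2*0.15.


W_eff = 1.194 - 0.30 = 0.894 m
F = 1.3 * 0.894 = 1.1622 persons/s

1.1622 persons/s


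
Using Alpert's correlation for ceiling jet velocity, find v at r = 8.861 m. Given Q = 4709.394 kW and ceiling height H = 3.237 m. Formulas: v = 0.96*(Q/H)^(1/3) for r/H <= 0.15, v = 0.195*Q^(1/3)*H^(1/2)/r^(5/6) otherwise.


r/H = 8.861 / 3.237 = 2.7374
r/H > 0.15, so v = 0.195*Q^(1/3)*H^(1/2)/r^(5/6)
Q^(1/3) = 16.762
H^(1/2) = 1.7992
r^(5/6) = 6.1598
v = 0.195 * 16.762 * 1.7992 / 6.1598 = 0.95468 m/s

0.95468 m/s


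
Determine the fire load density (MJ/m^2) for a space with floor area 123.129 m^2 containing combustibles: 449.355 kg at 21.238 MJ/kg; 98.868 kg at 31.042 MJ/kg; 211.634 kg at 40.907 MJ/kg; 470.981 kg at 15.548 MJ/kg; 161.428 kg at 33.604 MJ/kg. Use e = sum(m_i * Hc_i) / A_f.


Total energy = 449.355*21.238 + 98.868*31.042 + 211.634*40.907 + 470.981*15.548 + 161.428*33.604
= 9543.401 + 3069.060 + 8657.312 + 7322.813 + 5424.627
= 34017.21 MJ
e = 34017.21 / 123.129 = 276.27 MJ/m^2

276.27 MJ/m^2


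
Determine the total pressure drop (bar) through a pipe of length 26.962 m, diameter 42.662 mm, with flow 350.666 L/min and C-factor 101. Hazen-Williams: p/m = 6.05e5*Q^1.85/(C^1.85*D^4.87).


Q^1.85 = 51057
C^1.85 = 5105.0
D^4.87 = 8.6756e+07
p/m = 0.069745 bar/m
p_total = 0.069745 * 26.962 = 1.8805 bar

1.8805 bar


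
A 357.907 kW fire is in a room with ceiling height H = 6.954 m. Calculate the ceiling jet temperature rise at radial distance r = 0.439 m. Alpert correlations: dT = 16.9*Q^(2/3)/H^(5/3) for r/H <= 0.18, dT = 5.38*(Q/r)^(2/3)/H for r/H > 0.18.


r/H = 0.439 / 6.954 = 0.063129
r/H <= 0.18, so dT = 16.9*Q^(2/3)/H^(5/3)
Q^(2/3) = 50.410
H^(5/3) = 25.335
dT = 16.9 * 50.410 / 25.335 = 33.626 K

33.626 K


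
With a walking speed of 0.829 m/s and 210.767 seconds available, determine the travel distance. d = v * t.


d = 0.829 * 210.767 = 174.73 m

174.73 m


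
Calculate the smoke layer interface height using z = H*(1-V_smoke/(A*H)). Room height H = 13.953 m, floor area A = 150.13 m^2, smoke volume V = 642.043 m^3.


V/(A*H) = 0.30650
1 - 0.30650 = 0.69350
z = 13.953 * 0.69350 = 9.6764 m

9.6764 m


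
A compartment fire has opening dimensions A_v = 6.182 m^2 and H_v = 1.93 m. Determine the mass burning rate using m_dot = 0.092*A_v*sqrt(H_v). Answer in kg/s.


sqrt(H_v) = 1.3892
m_dot = 0.092 * 6.182 * 1.3892 = 0.79012 kg/s

0.79012 kg/s


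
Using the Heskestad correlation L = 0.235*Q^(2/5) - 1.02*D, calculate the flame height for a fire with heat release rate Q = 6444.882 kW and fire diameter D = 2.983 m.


Q^(2/5) = 33.395
0.235 * Q^(2/5) = 7.8479
1.02 * D = 3.0427
L = 4.8052 m

4.8052 m


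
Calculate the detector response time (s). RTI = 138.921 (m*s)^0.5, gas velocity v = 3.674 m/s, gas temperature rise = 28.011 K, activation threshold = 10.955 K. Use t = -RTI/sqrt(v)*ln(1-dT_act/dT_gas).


dT_act/dT_gas = 0.39110
ln(1 - 0.39110) = -0.49610
t = -138.921 / sqrt(3.674) * -0.49610 = 35.955 s

35.955 s


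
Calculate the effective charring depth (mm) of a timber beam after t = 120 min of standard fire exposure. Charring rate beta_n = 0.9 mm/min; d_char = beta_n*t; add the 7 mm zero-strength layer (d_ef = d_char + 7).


d_char = 0.9 * 120 = 108 mm
d_ef = 108 + 1.0*7 = 115 mm

115 mm


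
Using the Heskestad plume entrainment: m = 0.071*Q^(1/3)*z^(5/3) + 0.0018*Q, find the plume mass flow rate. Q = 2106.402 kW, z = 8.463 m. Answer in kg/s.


Q^(1/3) = 12.819
z^(5/3) = 35.146
First term = 0.071 * 12.819 * 35.146 = 31.987
Second term = 0.0018 * 2106.402 = 3.7915
m = 35.779 kg/s

35.779 kg/s


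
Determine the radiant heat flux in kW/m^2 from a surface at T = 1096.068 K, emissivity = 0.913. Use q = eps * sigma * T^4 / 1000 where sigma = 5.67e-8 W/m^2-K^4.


T^4 = 1.4433e+12
q = 0.913 * 5.67e-8 * 1.4433e+12 / 1000 = 74.714 kW/m^2

74.714 kW/m^2


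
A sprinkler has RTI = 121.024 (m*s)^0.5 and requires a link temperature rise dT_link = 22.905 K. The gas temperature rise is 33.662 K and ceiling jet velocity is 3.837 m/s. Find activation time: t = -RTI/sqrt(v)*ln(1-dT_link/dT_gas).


dT_link/dT_gas = 0.68044
ln(1 - 0.68044) = -1.1408
t = -121.024 / sqrt(3.837) * -1.1408 = 70.484 s

70.484 s


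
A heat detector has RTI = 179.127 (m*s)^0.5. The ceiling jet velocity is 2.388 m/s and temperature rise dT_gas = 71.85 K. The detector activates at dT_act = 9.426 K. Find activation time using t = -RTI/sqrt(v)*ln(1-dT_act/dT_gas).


dT_act/dT_gas = 0.13119
ln(1 - 0.13119) = -0.14063
t = -179.127 / sqrt(2.388) * -0.14063 = 16.301 s

16.301 s


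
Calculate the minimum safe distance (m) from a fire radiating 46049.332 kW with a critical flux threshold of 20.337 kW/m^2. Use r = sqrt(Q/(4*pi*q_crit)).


4*pi*q_crit = 255.56
Q/(4*pi*q_crit) = 180.19
r = sqrt(180.19) = 13.423 m

13.423 m


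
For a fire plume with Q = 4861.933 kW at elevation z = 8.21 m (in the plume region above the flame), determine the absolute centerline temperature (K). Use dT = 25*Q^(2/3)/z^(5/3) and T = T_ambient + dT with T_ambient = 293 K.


Q^(2/3) = 286.99
z^(5/3) = 33.412
dT = 25 * 286.99 / 33.412 = 214.74 K
T = 293 + 214.74 = 507.74 K

507.74 K


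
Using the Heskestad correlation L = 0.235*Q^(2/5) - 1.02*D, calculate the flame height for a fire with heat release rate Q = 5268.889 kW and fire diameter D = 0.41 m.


Q^(2/5) = 30.810
0.235 * Q^(2/5) = 7.2403
1.02 * D = 0.41820
L = 6.8221 m

6.8221 m


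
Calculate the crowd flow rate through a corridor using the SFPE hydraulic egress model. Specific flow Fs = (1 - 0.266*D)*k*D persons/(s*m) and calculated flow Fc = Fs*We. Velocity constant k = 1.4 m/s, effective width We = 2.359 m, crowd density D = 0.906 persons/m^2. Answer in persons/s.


1 - 0.266*D = 1 - 0.266*0.906 = 0.75900
Fs = 0.75900 * 1.4 * 0.906 = 0.96272 persons/(s*m)
Fc = 0.96272 * 2.359 = 2.2711 persons/s

2.2711 persons/s


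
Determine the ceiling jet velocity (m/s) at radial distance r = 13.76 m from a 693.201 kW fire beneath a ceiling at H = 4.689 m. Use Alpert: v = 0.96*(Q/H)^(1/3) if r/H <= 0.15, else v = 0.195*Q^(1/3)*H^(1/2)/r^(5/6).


r/H = 13.76 / 4.689 = 2.9345
r/H > 0.15, so v = 0.195*Q^(1/3)*H^(1/2)/r^(5/6)
Q^(1/3) = 8.8502
H^(1/2) = 2.1654
r^(5/6) = 8.8889
v = 0.195 * 8.8502 * 2.1654 / 8.8889 = 0.42042 m/s

0.42042 m/s


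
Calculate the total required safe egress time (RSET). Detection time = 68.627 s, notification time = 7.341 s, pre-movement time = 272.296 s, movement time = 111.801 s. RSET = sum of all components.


Total = 68.627 + 7.341 + 272.296 + 111.801 = 460.065 s

460.065 s


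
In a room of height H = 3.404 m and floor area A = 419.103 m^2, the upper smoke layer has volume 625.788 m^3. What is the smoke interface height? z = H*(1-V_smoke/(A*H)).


V/(A*H) = 0.43865
1 - 0.43865 = 0.56135
z = 3.404 * 0.56135 = 1.9108 m

1.9108 m


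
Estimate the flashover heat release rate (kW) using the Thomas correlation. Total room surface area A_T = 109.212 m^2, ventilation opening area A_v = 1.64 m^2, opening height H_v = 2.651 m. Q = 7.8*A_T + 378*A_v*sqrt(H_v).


7.8*A_T = 851.85
sqrt(H_v) = 1.6282
378*A_v*sqrt(H_v) = 1009.3
Q = 851.85 + 1009.3 = 1861.2 kW

1861.2 kW


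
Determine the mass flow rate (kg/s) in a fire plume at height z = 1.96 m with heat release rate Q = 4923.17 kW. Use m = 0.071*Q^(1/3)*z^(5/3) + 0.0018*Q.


Q^(1/3) = 17.012
z^(5/3) = 3.0697
First term = 0.071 * 17.012 * 3.0697 = 3.7077
Second term = 0.0018 * 4923.17 = 8.8617
m = 12.569 kg/s

12.569 kg/s


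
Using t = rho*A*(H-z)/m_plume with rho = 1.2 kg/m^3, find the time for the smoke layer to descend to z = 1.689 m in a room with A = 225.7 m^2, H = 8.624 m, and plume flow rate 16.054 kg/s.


H - z = 6.935 m
t = 1.2 * 225.7 * 6.935 / 16.054 = 117.00 s

117.00 s


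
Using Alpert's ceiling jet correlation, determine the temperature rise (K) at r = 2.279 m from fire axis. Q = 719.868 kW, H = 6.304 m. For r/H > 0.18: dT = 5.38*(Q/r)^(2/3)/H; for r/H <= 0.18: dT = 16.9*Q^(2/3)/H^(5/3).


r/H = 2.279 / 6.304 = 0.36152
r/H > 0.18, so dT = 5.38*(Q/r)^(2/3)/H
Q/r = 315.87
(Q/r)^(2/3) = 46.381
dT = 5.38 * 46.381 / 6.304 = 39.583 K

39.583 K


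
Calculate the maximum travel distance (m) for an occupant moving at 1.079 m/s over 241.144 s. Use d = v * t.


d = 1.079 * 241.144 = 260.19 m

260.19 m


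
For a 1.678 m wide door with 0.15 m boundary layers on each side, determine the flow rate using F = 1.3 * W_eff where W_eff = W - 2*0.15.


W_eff = 1.678 - 0.30 = 1.378 m
F = 1.3 * 1.378 = 1.7914 persons/s

1.7914 persons/s


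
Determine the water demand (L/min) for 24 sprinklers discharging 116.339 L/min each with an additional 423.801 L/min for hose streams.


Sprinkler demand = 24 * 116.339 = 2792.136 L/min
Total = 2792.136 + 423.801 = 3215.937 L/min

3215.937 L/min


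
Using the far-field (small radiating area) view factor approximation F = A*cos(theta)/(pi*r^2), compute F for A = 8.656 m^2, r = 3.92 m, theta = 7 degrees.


cos(7 deg) = 0.99255
pi*r^2 = 48.275
F = 8.656 * 0.99255 / 48.275 = 0.17797

0.17797


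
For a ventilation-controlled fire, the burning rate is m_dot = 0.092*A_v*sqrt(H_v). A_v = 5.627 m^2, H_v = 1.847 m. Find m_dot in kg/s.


sqrt(H_v) = 1.3590
m_dot = 0.092 * 5.627 * 1.3590 = 0.70356 kg/s

0.70356 kg/s


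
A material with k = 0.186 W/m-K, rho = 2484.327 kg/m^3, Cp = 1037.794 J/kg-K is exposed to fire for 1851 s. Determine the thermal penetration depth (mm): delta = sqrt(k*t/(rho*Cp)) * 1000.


alpha = 0.186 / (2484.327 * 1037.794) = 7.2143e-08 m^2/s
alpha * t = 0.00013354
delta = sqrt(0.00013354) * 1000 = 11.556 mm

11.556 mm


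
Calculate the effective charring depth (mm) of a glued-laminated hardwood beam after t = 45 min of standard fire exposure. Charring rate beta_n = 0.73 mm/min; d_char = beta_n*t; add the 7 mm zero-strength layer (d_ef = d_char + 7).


d_char = 0.73 * 45 = 32.85 mm
d_ef = 32.85 + 1.0*7 = 39.85 mm

39.85 mm


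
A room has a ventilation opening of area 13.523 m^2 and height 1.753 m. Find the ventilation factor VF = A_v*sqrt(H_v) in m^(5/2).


sqrt(H_v) = 1.3240
VF = 13.523 * 1.3240 = 17.905 m^(5/2)

17.905 m^(5/2)


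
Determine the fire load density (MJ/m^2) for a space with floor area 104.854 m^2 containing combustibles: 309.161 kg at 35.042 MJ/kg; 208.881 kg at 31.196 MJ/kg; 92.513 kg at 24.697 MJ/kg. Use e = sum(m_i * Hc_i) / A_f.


Total energy = 309.161*35.042 + 208.881*31.196 + 92.513*24.697
= 10833.62 + 6516.252 + 2284.794
= 19634.66 MJ
e = 19634.66 / 104.854 = 187.26 MJ/m^2

187.26 MJ/m^2


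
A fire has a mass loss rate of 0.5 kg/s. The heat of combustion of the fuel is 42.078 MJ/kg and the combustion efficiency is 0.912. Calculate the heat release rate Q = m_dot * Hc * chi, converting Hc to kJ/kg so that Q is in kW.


Hc = 42.078 MJ/kg = 42.078 * 1000 kJ/kg = 42078 kJ/kg
Q = 0.5 kg/s * 42078 kJ/kg * 0.912 = 19187.568 kW

19187.568 kW


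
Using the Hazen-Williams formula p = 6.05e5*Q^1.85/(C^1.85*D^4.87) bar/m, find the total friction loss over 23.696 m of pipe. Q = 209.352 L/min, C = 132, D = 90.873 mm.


Q^1.85 = 19662
C^1.85 = 8376.5
D^4.87 = 3.4481e+09
p/m = 0.00041185 bar/m
p_total = 0.00041185 * 23.696 = 0.0097592 bar

0.0097592 bar


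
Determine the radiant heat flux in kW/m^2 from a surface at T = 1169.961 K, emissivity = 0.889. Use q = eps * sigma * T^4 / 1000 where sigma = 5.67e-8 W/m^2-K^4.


T^4 = 1.8736e+12
q = 0.889 * 5.67e-8 * 1.8736e+12 / 1000 = 94.443 kW/m^2

94.443 kW/m^2


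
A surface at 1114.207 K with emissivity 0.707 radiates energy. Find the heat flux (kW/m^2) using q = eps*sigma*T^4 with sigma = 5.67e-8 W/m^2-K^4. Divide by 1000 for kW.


T^4 = 1.5412e+12
q = 0.707 * 5.67e-8 * 1.5412e+12 / 1000 = 61.783 kW/m^2

61.783 kW/m^2


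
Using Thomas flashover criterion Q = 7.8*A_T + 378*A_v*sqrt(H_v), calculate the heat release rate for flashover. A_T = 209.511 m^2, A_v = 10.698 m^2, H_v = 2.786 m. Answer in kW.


7.8*A_T = 1634.2
sqrt(H_v) = 1.6691
378*A_v*sqrt(H_v) = 6749.7
Q = 1634.2 + 6749.7 = 8383.9 kW

8383.9 kW


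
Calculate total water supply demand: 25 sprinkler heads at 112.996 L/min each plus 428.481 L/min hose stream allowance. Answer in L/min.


Sprinkler demand = 25 * 112.996 = 2824.9 L/min
Total = 2824.9 + 428.481 = 3253.381 L/min

3253.381 L/min


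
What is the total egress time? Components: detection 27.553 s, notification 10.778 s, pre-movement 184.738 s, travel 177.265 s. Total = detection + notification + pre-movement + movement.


Total = 27.553 + 10.778 + 184.738 + 177.265 = 400.334 s

400.334 s


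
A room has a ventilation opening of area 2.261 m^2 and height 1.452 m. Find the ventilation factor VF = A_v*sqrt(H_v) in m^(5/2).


sqrt(H_v) = 1.2050
VF = 2.261 * 1.2050 = 2.7245 m^(5/2)

2.7245 m^(5/2)


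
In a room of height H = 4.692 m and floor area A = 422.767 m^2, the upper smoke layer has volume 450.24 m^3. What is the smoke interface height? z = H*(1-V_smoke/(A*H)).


V/(A*H) = 0.22698
1 - 0.22698 = 0.77302
z = 4.692 * 0.77302 = 3.6270 m

3.6270 m
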